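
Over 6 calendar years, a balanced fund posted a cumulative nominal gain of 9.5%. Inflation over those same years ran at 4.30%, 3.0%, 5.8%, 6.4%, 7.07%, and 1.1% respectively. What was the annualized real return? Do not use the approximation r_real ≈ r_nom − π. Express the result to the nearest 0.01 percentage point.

-2.93%

Cumulative inflation factor: 1.0430 × 1.030 × 1.058 × 1.064 × 1.0707 × 1.011 ≈ 1.30908.
Nominal growth factor: 1.09500. Real growth factor = 1.09500 / 1.30908 ≈ 0.83646.
Annualized: 0.83646^(1/6) − 1 ≈ -0.02932.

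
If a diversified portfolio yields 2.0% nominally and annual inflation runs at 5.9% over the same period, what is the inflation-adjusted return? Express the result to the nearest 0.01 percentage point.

Real return via the Fisher equation: (1 + 2.0%)/(1 + 5.9%) − 1 = 1.020/1.059 − 1 ≈ -0.03683.

-3.68%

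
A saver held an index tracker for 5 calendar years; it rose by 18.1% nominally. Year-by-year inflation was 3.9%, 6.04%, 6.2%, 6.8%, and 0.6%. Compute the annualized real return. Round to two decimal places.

-1.24%

Cumulative inflation factor: 1.039 × 1.0604 × 1.062 × 1.068 × 1.006 ≈ 1.25713.
Nominal growth factor: 1.18100. Real growth factor = 1.18100 / 1.25713 ≈ 0.93944.
Annualized: 0.93944^(1/5) − 1 ≈ -0.01242.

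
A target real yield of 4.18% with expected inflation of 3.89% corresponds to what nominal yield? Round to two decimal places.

8.23%

By the Fisher equation, 1 + r_nom = (1 + 4.18%)(1 + 3.89%) = 1.0418 × 1.0389 = 1.08232602.
So r_nom = 8.232602%.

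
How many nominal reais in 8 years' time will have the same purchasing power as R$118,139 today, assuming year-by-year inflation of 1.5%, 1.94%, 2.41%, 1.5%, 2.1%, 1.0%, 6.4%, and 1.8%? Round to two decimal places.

R$141,921.73

Cumulative price-level factor: 1.015 × 1.0194 × 1.0241 × 1.015 × 1.021 × 1.010 × 1.064 × 1.018 ≈ 1.2013114092.
The nominal amount required is R$118,139 scaled up by that factor.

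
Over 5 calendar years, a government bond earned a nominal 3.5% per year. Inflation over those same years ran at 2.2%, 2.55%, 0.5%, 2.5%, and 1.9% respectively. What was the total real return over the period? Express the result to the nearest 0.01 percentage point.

Cumulative inflation factor: 1.022 × 1.0255 × 1.005 × 1.025 × 1.019 ≈ 1.10015.
Nominal growth factor: 1.18769. Real growth factor = 1.18769 / 1.10015 ≈ 1.07957.
Total real return ≈ 7.9571%.

7.96%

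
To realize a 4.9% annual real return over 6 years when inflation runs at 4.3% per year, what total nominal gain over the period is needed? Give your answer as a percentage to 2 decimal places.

71.54%

Required annual nominal rate: (1+4.9%)(1+4.3%) − 1 = 9.4107%.
Cumulative over 6 years: (1 + 0.094107)^6 − 1 ≈ 0.71537.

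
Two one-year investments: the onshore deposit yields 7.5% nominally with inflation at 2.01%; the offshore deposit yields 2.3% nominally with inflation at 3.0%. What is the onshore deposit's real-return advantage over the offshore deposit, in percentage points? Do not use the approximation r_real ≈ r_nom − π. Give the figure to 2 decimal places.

The onshore deposit real return: 1.075/1.0201 − 1 = 5.382%.
The offshore deposit real return: 1.023/1.030 − 1 = -0.680%.
Difference: 5.382 − (-0.680) = 6.062 pp.

6.06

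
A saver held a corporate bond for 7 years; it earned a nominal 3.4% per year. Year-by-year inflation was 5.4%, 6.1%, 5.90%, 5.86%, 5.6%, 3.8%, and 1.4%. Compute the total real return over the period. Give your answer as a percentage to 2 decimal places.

-9.31%

Cumulative inflation factor: 1.054 × 1.061 × 1.0590 × 1.0586 × 1.056 × 1.038 × 1.014 ≈ 1.39342.
Nominal growth factor: 1.26370. Real growth factor = 1.26370 / 1.39342 ≈ 0.90690.
Total real return ≈ -9.3097%.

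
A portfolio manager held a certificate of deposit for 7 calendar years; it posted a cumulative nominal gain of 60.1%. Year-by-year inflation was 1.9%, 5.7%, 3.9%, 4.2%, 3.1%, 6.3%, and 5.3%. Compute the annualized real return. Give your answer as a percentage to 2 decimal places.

2.51%

Cumulative inflation factor: 1.019 × 1.057 × 1.039 × 1.042 × 1.031 × 1.063 × 1.053 ≈ 1.34571.
Nominal growth factor: 1.60100. Real growth factor = 1.60100 / 1.34571 ≈ 1.18970.
Annualized: 1.18970^(1/7) − 1 ≈ 0.02513.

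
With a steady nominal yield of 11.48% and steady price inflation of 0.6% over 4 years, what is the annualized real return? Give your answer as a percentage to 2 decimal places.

10.82%

With constant rates the annual real return is the same each year: (1+11.48%)/(1+0.6%) − 1 = 0.10815.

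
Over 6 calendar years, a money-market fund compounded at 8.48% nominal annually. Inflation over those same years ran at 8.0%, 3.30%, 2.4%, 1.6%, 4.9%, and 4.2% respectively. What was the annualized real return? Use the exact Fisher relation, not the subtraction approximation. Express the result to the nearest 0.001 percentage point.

4.261%

Cumulative inflation factor: 1.080 × 1.0330 × 1.024 × 1.016 × 1.049 × 1.042 ≈ 1.26871.
Nominal growth factor: 1.62966. Real growth factor = 1.62966 / 1.26871 ≈ 1.28451.
Annualized: 1.28451^(1/6) − 1 ≈ 0.04261.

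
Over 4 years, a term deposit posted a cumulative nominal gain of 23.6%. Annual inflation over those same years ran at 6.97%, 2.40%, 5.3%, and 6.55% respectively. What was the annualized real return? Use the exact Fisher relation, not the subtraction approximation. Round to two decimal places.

Cumulative inflation factor: 1.0697 × 1.0240 × 1.053 × 1.0655 ≈ 1.22898.
Nominal growth factor: 1.23600. Real growth factor = 1.23600 / 1.22898 ≈ 1.00571.
Annualized: 1.00571^(1/4) − 1 ≈ 0.00143.

0.14%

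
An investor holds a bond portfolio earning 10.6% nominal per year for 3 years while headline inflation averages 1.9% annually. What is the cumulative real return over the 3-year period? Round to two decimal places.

The annual real rate is (1+10.6%)/(1+1.9%) − 1 = 8.5378%.
Compounded over 3 years: (1 + 0.085378)^3 − 1 ≈ 0.27862.

27.86%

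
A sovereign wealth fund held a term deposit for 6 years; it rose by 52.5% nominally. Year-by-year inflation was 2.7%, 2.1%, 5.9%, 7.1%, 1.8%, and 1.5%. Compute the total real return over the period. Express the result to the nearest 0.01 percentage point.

Cumulative inflation factor: 1.027 × 1.021 × 1.059 × 1.071 × 1.018 × 1.015 ≈ 1.22884.
Nominal growth factor: 1.52500. Real growth factor = 1.52500 / 1.22884 ≈ 1.24101.
Total real return ≈ 24.1008%.

24.10%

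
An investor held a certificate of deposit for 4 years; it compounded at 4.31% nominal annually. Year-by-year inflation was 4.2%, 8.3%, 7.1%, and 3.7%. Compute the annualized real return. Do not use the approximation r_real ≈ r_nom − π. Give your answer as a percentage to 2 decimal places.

Cumulative inflation factor: 1.042 × 1.083 × 1.071 × 1.037 ≈ 1.25333.
Nominal growth factor: 1.18387. Real growth factor = 1.18387 / 1.25333 ≈ 0.94458.
Annualized: 0.94458^(1/4) − 1 ≈ -0.01415.

-1.42%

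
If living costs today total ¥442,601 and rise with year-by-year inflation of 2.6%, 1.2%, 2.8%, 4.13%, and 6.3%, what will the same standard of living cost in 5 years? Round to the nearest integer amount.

¥522,929

Cumulative price-level factor: 1.026 × 1.012 × 1.028 × 1.0413 × 1.063 ≈ 1.1814901923.
Multiplying ¥442,601 by the price-level factor gives the future nominal sum.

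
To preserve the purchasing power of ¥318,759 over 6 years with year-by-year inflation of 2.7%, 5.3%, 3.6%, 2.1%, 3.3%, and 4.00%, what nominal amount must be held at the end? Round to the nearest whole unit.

¥391,724

Cumulative price-level factor: 1.027 × 1.053 × 1.036 × 1.021 × 1.033 × 1.0400 ≈ 1.2289040432.
Multiplying ¥318,759 by the price-level factor gives the future nominal sum.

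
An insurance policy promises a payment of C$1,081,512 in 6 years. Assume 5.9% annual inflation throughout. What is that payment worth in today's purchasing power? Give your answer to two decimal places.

Price-level factor over 6 years: (1 + 5.9%)^6 ≈ 1.4105086721.
Purchasing power today: C$1,081,512 divided by that factor.

C$766,753.17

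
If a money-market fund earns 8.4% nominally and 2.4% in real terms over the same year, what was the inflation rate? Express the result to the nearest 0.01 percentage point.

5.86%

From (1+r_nom) = (1+r_real)(1+π), we get 1+π = (1 + 8.4%)/(1 + 2.4%) = 1.084/1.024 ≈ 1.05859.
So π ≈ 5.8594%.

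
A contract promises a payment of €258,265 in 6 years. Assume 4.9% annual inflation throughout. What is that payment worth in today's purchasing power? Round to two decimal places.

Price-level factor over 6 years: (1 + 4.9%)^6 ≈ 1.3324561607.
Purchasing power today: €258,265 divided by that factor.

€193,826.26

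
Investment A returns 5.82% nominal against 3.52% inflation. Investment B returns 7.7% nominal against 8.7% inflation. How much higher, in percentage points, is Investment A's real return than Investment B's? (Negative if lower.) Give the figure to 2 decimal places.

3.14

Investment A real return: 1.0582/1.0352 − 1 = 2.222%.
Investment B real return: 1.077/1.087 − 1 = -0.920%.
Difference: 2.222 − (-0.920) = 3.142 pp.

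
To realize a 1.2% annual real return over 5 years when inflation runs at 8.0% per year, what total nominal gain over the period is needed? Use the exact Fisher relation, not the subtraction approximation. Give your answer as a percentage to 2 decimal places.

55.96%

Required annual nominal rate: (1+1.2%)(1+8.0%) − 1 = 9.296%.
Cumulative over 5 years: (1 + 0.09296)^5 − 1 ≈ 0.55963.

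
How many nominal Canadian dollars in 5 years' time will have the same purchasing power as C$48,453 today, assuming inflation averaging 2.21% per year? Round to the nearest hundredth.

C$54,048.99

Cumulative price-level factor: (1+2.21%)^5 ≈ 1.1154932366.
The nominal amount required is C$48,453 scaled up by that factor.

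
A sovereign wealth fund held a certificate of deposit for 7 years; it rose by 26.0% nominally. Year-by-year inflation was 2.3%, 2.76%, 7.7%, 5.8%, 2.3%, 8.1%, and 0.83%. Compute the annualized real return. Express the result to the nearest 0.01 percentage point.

Cumulative inflation factor: 1.023 × 1.0276 × 1.077 × 1.058 × 1.023 × 1.081 × 1.0083 ≈ 1.33565.
Nominal growth factor: 1.26000. Real growth factor = 1.26000 / 1.33565 ≈ 0.94336.
Annualized: 0.94336^(1/7) − 1 ≈ -0.00829.

-0.83%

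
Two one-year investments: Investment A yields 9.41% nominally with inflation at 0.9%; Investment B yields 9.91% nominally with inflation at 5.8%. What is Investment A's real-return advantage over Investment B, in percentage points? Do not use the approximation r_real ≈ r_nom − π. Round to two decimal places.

4.55

Investment A real return: 1.0941/1.009 − 1 = 8.434%.
Investment B real return: 1.0991/1.058 − 1 = 3.885%.
Difference: 8.434 − 3.885 = 4.549 pp.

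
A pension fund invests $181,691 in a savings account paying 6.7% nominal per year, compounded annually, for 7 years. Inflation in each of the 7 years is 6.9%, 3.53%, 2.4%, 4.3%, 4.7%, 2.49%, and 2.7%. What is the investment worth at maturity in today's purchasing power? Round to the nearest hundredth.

$219,612.75

Nominal value at maturity: $181,691 × (1 + 6.7%)^7 ≈ $286,077.93.
Price-level factor over 7 years: 1.069 × 1.0353 × 1.024 × 1.043 × 1.047 × 1.0249 × 1.027 ≈ 1.3026471772.
The maturity value deflated by that factor is the answer in today's purchasing power.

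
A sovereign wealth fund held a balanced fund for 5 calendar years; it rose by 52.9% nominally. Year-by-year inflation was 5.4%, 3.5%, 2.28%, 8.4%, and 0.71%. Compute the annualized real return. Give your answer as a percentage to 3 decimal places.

4.652%

Cumulative inflation factor: 1.054 × 1.035 × 1.0228 × 1.084 × 1.0071 ≈ 1.21807.
Nominal growth factor: 1.52900. Real growth factor = 1.52900 / 1.21807 ≈ 1.25526.
Annualized: 1.25526^(1/5) − 1 ≈ 0.04652.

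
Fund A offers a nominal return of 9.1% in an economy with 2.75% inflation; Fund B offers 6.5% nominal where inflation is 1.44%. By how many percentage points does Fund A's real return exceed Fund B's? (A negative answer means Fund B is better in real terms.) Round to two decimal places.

Fund A real return: 1.091/1.0275 − 1 = 6.180%.
Fund B real return: 1.065/1.0144 − 1 = 4.988%.
Difference: 6.180 − 4.988 = 1.192 pp.

1.19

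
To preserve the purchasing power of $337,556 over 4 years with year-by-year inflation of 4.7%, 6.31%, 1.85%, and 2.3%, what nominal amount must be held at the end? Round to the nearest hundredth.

Cumulative price-level factor: 1.047 × 1.0631 × 1.0185 × 1.023 ≈ 1.1597315360.
The nominal amount required is $337,556 scaled up by that factor.

$391,474.34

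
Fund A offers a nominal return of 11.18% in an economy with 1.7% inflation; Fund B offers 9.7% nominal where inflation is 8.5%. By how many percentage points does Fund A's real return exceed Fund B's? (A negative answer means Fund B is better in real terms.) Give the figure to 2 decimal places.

Fund A real return: 1.1118/1.017 − 1 = 9.322%.
Fund B real return: 1.097/1.085 − 1 = 1.106%.
Difference: 9.322 − 1.106 = 8.216 pp.

8.22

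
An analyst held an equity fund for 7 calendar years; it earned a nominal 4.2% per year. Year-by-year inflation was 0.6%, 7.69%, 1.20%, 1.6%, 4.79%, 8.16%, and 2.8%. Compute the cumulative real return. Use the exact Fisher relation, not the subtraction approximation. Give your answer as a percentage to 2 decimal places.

Cumulative inflation factor: 1.006 × 1.0769 × 1.0120 × 1.016 × 1.0479 × 1.0816 × 1.028 ≈ 1.29786.
Nominal growth factor: 1.33375. Real growth factor = 1.33375 / 1.29786 ≈ 1.02765.
Total real return ≈ 2.7654%.

2.77%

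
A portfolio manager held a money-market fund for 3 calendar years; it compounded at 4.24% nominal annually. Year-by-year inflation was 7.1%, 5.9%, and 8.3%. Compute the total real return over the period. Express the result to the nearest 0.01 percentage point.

Cumulative inflation factor: 1.071 × 1.059 × 1.083 ≈ 1.22833.
Nominal growth factor: 1.13267. Real growth factor = 1.13267 / 1.22833 ≈ 0.92212.
Total real return ≈ -7.7876%.

-7.79%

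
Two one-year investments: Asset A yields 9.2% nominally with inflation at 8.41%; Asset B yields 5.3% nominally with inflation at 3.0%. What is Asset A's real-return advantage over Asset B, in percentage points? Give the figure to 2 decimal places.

-1.50

Asset A real return: 1.092/1.0841 − 1 = 0.729%.
Asset B real return: 1.053/1.030 − 1 = 2.233%.
Difference: 0.729 − 2.233 = -1.504 pp.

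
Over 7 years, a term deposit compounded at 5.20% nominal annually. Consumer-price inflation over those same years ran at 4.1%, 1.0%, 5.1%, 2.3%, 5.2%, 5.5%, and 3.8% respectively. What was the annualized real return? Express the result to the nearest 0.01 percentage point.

1.30%

Cumulative inflation factor: 1.041 × 1.010 × 1.051 × 1.023 × 1.052 × 1.055 × 1.038 ≈ 1.30231.
Nominal growth factor: 1.42597. Real growth factor = 1.42597 / 1.30231 ≈ 1.09495.
Annualized: 1.09495^(1/7) − 1 ≈ 0.01304.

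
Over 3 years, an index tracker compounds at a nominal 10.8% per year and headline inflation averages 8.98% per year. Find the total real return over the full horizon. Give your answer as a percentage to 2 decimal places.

5.09%

The annual real rate is (1+10.8%)/(1+8.98%) − 1 = 1.6700%.
Compounded over 3 years: (1 + 0.016700)^3 − 1 ≈ 0.05094.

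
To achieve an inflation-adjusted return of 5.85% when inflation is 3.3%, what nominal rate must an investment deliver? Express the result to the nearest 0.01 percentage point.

9.34%

By the Fisher equation, 1 + r_nom = (1 + 5.85%)(1 + 3.3%) = 1.0585 × 1.033 = 1.0934305.
So r_nom = 9.34305%.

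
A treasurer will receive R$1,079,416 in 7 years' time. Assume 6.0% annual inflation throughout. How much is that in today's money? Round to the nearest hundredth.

R$717,873.29

Price-level factor over 7 years: (1 + 6.0%)^7 ≈ 1.5036302590.
Purchasing power today: R$1,079,416 divided by that factor.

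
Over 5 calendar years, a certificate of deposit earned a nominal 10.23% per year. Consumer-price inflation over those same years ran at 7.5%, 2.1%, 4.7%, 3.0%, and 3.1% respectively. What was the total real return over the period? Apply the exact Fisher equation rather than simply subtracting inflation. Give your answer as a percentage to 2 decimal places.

33.36%

Cumulative inflation factor: 1.075 × 1.021 × 1.047 × 1.030 × 1.031 ≈ 1.22033.
Nominal growth factor: 1.62742. Real growth factor = 1.62742 / 1.22033 ≈ 1.33359.
Total real return ≈ 33.3590%.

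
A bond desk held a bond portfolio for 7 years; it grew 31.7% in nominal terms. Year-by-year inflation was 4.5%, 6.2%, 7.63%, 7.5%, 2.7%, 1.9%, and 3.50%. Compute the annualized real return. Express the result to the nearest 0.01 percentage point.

-0.78%

Cumulative inflation factor: 1.045 × 1.062 × 1.0763 × 1.075 × 1.027 × 1.019 × 1.0350 ≈ 1.39081.
Nominal growth factor: 1.31700. Real growth factor = 1.31700 / 1.39081 ≈ 0.94693.
Annualized: 0.94693^(1/7) − 1 ≈ -0.00776.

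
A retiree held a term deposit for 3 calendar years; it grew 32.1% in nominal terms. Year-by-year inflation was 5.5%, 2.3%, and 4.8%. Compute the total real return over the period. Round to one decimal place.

16.8%

Cumulative inflation factor: 1.055 × 1.023 × 1.048 ≈ 1.13107.
Nominal growth factor: 1.32100. Real growth factor = 1.32100 / 1.13107 ≈ 1.16792.
Total real return ≈ 16.7921%.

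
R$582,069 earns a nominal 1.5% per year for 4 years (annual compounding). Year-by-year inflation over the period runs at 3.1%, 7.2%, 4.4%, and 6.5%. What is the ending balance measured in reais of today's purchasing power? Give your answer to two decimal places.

Nominal value at maturity: R$582,069 × (1 + 1.5%)^4 ≈ R$617,786.82.
Price-level factor over 4 years: 1.031 × 1.072 × 1.044 × 1.065 ≈ 1.2288632515.
Dividing the nominal maturity value by the price-level factor gives the value in today's money.

R$502,730.32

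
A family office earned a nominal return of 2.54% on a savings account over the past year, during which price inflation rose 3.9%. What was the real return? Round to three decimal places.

Real return via the Fisher equation: (1 + 2.54%)/(1 + 3.9%) − 1 = 1.0254/1.039 − 1 ≈ -0.01309.

-1.309%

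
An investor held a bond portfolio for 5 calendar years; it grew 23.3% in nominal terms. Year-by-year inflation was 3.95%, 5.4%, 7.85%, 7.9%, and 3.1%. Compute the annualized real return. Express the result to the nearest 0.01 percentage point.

-1.27%

Cumulative inflation factor: 1.0395 × 1.054 × 1.0785 × 1.079 × 1.031 ≈ 1.31451.
Nominal growth factor: 1.23300. Real growth factor = 1.23300 / 1.31451 ≈ 0.93799.
Annualized: 0.93799^(1/5) − 1 ≈ -0.01272.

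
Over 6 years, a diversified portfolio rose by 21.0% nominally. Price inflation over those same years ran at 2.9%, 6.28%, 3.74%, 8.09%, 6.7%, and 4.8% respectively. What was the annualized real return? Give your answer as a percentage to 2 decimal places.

-2.06%

Cumulative inflation factor: 1.029 × 1.0628 × 1.0374 × 1.0809 × 1.067 × 1.048 ≈ 1.37127.
Nominal growth factor: 1.21000. Real growth factor = 1.21000 / 1.37127 ≈ 0.88239.
Annualized: 0.88239^(1/6) − 1 ≈ -0.02064.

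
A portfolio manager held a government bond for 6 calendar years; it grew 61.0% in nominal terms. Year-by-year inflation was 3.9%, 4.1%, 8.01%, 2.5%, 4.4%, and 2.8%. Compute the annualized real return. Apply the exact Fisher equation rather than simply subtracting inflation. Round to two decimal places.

3.83%

Cumulative inflation factor: 1.039 × 1.041 × 1.0801 × 1.025 × 1.044 × 1.028 ≈ 1.28513.
Nominal growth factor: 1.61000. Real growth factor = 1.61000 / 1.28513 ≈ 1.25279.
Annualized: 1.25279^(1/6) − 1 ≈ 0.03828.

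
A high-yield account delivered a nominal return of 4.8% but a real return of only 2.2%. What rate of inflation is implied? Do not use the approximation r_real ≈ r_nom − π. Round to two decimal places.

From (1+r_nom) = (1+r_real)(1+π), we get 1+π = (1 + 4.8%)/(1 + 2.2%) = 1.048/1.022 ≈ 1.02544.
So π ≈ 2.5440%.

2.54%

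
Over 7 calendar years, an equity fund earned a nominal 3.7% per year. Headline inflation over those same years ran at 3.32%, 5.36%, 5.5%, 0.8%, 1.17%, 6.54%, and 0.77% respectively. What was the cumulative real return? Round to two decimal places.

Cumulative inflation factor: 1.0332 × 1.0536 × 1.055 × 1.008 × 1.0117 × 1.0654 × 1.0077 ≈ 1.25739.
Nominal growth factor: 1.28959. Real growth factor = 1.28959 / 1.25739 ≈ 1.02561.
Total real return ≈ 2.5610%.

2.56%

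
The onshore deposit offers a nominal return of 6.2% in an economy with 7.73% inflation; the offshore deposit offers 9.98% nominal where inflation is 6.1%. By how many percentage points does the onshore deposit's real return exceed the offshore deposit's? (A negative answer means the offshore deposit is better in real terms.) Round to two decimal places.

-5.08

The onshore deposit real return: 1.062/1.0773 − 1 = -1.420%.
The offshore deposit real return: 1.0998/1.061 − 1 = 3.657%.
Difference: -1.420 − 3.657 = -5.077 pp.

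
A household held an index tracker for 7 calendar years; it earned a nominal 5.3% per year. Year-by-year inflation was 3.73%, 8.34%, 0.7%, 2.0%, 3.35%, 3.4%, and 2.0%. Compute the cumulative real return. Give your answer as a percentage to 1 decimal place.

14.1%

Cumulative inflation factor: 1.0373 × 1.0834 × 1.007 × 1.020 × 1.0335 × 1.034 × 1.020 ≈ 1.25821.
Nominal growth factor: 1.43548. Real growth factor = 1.43548 / 1.25821 ≈ 1.14089.
Total real return ≈ 14.0892%.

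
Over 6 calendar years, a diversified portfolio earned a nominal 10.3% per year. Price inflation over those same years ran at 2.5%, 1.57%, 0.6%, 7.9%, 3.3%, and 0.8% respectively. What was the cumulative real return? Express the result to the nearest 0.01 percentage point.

53.03%

Cumulative inflation factor: 1.025 × 1.0157 × 1.006 × 1.079 × 1.033 × 1.008 ≈ 1.17671.
Nominal growth factor: 1.80075. Real growth factor = 1.80075 / 1.17671 ≈ 1.53032.
Total real return ≈ 53.0324%.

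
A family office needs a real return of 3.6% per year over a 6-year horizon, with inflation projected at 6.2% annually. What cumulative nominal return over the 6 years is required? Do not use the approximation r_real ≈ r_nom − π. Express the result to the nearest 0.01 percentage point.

77.38%

Required annual nominal rate: (1+3.6%)(1+6.2%) − 1 = 10.0232%.
Cumulative over 6 years: (1 + 0.100232)^6 − 1 ≈ 0.77380.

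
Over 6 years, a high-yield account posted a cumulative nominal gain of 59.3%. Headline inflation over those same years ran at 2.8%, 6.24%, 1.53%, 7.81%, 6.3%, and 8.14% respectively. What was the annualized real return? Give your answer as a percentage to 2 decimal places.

Cumulative inflation factor: 1.028 × 1.0624 × 1.0153 × 1.0781 × 1.063 × 1.0814 ≈ 1.37421.
Nominal growth factor: 1.59300. Real growth factor = 1.59300 / 1.37421 ≈ 1.15921.
Annualized: 1.15921^(1/6) − 1 ≈ 0.02493.

2.49%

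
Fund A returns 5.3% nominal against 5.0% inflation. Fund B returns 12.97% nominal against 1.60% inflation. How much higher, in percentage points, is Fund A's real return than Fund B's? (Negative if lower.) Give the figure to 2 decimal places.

-10.91

Fund A real return: 1.053/1.050 − 1 = 0.286%.
Fund B real return: 1.1297/1.0160 − 1 = 11.191%.
Difference: 0.286 − 11.191 = -10.905 pp.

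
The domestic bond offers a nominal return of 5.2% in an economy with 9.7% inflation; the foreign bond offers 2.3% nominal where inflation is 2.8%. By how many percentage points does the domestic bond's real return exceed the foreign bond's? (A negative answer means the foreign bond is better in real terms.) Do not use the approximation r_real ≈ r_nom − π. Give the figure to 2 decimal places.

-3.62

The domestic bond real return: 1.052/1.097 − 1 = -4.102%.
The foreign bond real return: 1.023/1.028 − 1 = -0.486%.
Difference: -4.102 − (-0.486) = -3.616 pp.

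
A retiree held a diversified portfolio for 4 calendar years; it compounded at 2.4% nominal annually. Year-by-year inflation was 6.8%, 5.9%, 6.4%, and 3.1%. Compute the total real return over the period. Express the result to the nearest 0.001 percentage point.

-11.380%

Cumulative inflation factor: 1.068 × 1.059 × 1.064 × 1.031 ≈ 1.24070.
Nominal growth factor: 1.09951. Real growth factor = 1.09951 / 1.24070 ≈ 0.88620.
Total real return ≈ -11.3799%.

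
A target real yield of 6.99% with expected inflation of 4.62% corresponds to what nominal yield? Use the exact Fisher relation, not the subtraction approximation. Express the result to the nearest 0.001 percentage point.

By the Fisher equation, 1 + r_nom = (1 + 6.99%)(1 + 4.62%) = 1.0699 × 1.0462 = 1.11932938.
So r_nom = 11.932938%.

11.933%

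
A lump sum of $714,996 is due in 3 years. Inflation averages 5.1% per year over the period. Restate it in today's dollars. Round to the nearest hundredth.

Price-level factor over 3 years: (1 + 5.1%)^3 = 1.160935651.
Purchasing power today: $714,996 divided by that factor.

$615,879.10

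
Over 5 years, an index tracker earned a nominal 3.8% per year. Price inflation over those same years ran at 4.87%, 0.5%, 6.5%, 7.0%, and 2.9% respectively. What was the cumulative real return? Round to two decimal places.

-2.50%

Cumulative inflation factor: 1.0487 × 1.005 × 1.065 × 1.070 × 1.029 ≈ 1.23585.
Nominal growth factor: 1.20500. Real growth factor = 1.20500 / 1.23585 ≈ 0.97504.
Total real return ≈ -2.4964%.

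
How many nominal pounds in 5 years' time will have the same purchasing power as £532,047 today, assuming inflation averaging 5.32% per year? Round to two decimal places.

£689,452.34

Cumulative price-level factor: (1+5.32%)^5 ≈ 1.2958485651.
Multiplying £532,047 by the price-level factor gives the future nominal sum.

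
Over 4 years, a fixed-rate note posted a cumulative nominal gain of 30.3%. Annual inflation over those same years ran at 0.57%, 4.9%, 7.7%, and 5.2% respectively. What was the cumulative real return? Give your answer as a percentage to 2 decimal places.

Cumulative inflation factor: 1.0057 × 1.049 × 1.077 × 1.052 ≈ 1.19530.
Nominal growth factor: 1.30300. Real growth factor = 1.30300 / 1.19530 ≈ 1.09011.
Total real return ≈ 9.0107%.

9.01%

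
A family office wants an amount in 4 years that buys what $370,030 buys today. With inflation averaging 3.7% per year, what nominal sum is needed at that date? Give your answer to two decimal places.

$427,909.53

Cumulative price-level factor: (1+3.7%)^4 ≈ 1.1564184862.
The nominal amount required is $370,030 scaled up by that factor.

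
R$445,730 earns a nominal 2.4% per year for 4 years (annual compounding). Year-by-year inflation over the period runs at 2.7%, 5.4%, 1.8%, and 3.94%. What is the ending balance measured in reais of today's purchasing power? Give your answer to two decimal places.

R$427,888.04

Nominal value at maturity: R$445,730 × (1 + 2.4%)^4 ≈ R$490,085.32.
Price-level factor over 4 years: 1.027 × 1.054 × 1.018 × 1.0394 ≈ 1.1453587684.
The maturity value deflated by that factor is the answer in today's purchasing power.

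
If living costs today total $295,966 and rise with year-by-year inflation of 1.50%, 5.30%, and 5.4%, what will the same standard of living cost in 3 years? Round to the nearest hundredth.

$333,408.64

Cumulative price-level factor: 1.0150 × 1.0530 × 1.054 = 1.12650993.
The nominal amount required is $295,966 scaled up by that factor.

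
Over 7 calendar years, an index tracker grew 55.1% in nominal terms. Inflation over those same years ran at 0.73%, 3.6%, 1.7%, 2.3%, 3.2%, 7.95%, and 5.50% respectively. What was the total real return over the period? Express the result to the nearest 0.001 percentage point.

Cumulative inflation factor: 1.0073 × 1.036 × 1.017 × 1.023 × 1.032 × 1.0795 × 1.0550 ≈ 1.27606.
Nominal growth factor: 1.55100. Real growth factor = 1.55100 / 1.27606 ≈ 1.21546.
Total real return ≈ 21.5463%.

21.546%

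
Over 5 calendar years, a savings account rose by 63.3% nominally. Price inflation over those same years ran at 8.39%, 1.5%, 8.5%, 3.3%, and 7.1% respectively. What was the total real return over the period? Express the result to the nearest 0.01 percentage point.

Cumulative inflation factor: 1.0839 × 1.015 × 1.085 × 1.033 × 1.071 ≈ 1.32061.
Nominal growth factor: 1.63300. Real growth factor = 1.63300 / 1.32061 ≈ 1.23655.
Total real return ≈ 23.6549%.

23.65%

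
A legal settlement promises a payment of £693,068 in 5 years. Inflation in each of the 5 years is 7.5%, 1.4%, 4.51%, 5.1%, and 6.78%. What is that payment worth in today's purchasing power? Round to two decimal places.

Price-level factor over 5 years: 1.075 × 1.014 × 1.0451 × 1.051 × 1.0678 ≈ 1.2784887168.
Purchasing power today: £693,068 divided by that factor.

£542,099.43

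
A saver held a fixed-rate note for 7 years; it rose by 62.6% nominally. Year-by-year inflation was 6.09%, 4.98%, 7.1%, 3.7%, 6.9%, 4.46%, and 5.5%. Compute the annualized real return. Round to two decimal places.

Cumulative inflation factor: 1.0609 × 1.0498 × 1.071 × 1.037 × 1.069 × 1.0446 × 1.055 ≈ 1.45723.
Nominal growth factor: 1.62600. Real growth factor = 1.62600 / 1.45723 ≈ 1.11581.
Annualized: 1.11581^(1/7) − 1 ≈ 0.01578.

1.58%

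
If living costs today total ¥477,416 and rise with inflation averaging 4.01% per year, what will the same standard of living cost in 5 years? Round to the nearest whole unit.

Cumulative price-level factor: (1+4.01%)^5 ≈ 1.2172379442.
Multiplying ¥477,416 by the price-level factor gives the future nominal sum.

¥581,129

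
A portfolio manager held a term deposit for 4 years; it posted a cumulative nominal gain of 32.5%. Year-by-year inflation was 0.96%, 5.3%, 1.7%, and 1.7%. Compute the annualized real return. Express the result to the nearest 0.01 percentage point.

4.77%

Cumulative inflation factor: 1.0096 × 1.053 × 1.017 × 1.017 ≈ 1.09956.
Nominal growth factor: 1.32500. Real growth factor = 1.32500 / 1.09956 ≈ 1.20503.
Annualized: 1.20503^(1/4) − 1 ≈ 0.04773.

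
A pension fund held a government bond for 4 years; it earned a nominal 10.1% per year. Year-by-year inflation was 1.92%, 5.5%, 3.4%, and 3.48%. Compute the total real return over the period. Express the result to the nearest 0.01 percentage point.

27.72%

Cumulative inflation factor: 1.0192 × 1.055 × 1.034 × 1.0348 ≈ 1.15051.
Nominal growth factor: 1.46943. Real growth factor = 1.46943 / 1.15051 ≈ 1.27720.
Total real return ≈ 27.7205%.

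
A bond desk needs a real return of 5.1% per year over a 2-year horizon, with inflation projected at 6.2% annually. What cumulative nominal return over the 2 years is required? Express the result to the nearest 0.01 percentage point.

Required annual nominal rate: (1+5.1%)(1+6.2%) − 1 = 11.6162%.
Cumulative over 2 years: (1 + 0.116162)^2 − 1 ≈ 0.24582.

24.58%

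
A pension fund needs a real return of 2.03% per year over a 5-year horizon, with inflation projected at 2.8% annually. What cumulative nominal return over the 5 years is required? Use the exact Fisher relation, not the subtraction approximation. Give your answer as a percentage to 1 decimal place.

Required annual nominal rate: (1+2.03%)(1+2.8%) − 1 = 4.88684%.
Cumulative over 5 years: (1 + 0.0488684)^5 − 1 ≈ 0.26942.

26.9%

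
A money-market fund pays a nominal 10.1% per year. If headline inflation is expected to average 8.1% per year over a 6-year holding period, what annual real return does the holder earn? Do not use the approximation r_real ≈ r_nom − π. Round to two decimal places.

1.85%

With constant rates the annual real return is the same each year: (1+10.1%)/(1+8.1%) − 1 = 0.01850.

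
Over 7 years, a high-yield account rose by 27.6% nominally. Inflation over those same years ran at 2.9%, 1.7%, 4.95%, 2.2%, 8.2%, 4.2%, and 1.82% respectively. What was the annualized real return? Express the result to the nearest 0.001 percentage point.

Cumulative inflation factor: 1.029 × 1.017 × 1.0495 × 1.022 × 1.082 × 1.042 × 1.0182 ≈ 1.28854.
Nominal growth factor: 1.27600. Real growth factor = 1.27600 / 1.28854 ≈ 0.99027.
Annualized: 0.99027^(1/7) − 1 ≈ -0.00140.

-0.140%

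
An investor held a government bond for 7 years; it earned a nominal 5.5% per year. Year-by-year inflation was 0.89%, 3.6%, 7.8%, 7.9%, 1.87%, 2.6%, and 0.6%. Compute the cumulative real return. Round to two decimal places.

13.80%

Cumulative inflation factor: 1.0089 × 1.036 × 1.078 × 1.079 × 1.0187 × 1.026 × 1.006 ≈ 1.27832.
Nominal growth factor: 1.45468. Real growth factor = 1.45468 / 1.27832 ≈ 1.13796.
Total real return ≈ 13.7961%.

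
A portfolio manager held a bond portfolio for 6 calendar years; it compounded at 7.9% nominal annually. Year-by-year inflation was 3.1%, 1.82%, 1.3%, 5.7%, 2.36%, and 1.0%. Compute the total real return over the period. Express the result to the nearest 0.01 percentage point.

Cumulative inflation factor: 1.031 × 1.0182 × 1.013 × 1.057 × 1.0236 × 1.010 ≈ 1.16206.
Nominal growth factor: 1.57808. Real growth factor = 1.57808 / 1.16206 ≈ 1.35800.
Total real return ≈ 35.8003%.

35.80%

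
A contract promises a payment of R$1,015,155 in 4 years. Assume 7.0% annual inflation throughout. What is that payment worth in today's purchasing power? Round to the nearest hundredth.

Price-level factor over 4 years: (1 + 7.0%)^4 = 1.31079601.
Purchasing power today: R$1,015,155 divided by that factor.

R$774,456.89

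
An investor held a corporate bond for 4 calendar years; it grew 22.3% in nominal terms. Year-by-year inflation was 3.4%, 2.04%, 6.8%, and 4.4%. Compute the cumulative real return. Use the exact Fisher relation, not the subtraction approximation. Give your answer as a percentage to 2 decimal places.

3.96%

Cumulative inflation factor: 1.034 × 1.0204 × 1.068 × 1.044 ≈ 1.17642.
Nominal growth factor: 1.22300. Real growth factor = 1.22300 / 1.17642 ≈ 1.03959.
Total real return ≈ 3.9594%.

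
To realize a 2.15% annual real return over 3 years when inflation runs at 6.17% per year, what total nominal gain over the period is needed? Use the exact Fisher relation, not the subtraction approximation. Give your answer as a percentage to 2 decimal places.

Required annual nominal rate: (1+2.15%)(1+6.17%) − 1 = 8.452655%.
Cumulative over 3 years: (1 + 0.08452655)^3 − 1 ≈ 0.27562.

27.56%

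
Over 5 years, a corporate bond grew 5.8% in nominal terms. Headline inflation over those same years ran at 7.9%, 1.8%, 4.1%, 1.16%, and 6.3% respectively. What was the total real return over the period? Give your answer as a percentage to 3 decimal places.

-13.955%

Cumulative inflation factor: 1.079 × 1.018 × 1.041 × 1.0116 × 1.063 ≈ 1.22959.
Nominal growth factor: 1.05800. Real growth factor = 1.05800 / 1.22959 ≈ 0.86045.
Total real return ≈ -13.9554%.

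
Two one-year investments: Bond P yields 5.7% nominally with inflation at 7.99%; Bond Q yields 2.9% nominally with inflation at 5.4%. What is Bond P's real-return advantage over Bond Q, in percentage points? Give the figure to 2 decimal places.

Bond P real return: 1.057/1.0799 − 1 = -2.121%.
Bond Q real return: 1.029/1.054 − 1 = -2.372%.
Difference: -2.121 − (-2.372) = 0.251 pp.

0.25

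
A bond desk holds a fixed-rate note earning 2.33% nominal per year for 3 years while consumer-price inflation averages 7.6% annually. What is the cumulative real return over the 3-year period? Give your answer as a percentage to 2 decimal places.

-13.99%

The annual real rate is (1+2.33%)/(1+7.6%) − 1 = -4.8978%.
Compounded over 3 years: (1 + -0.048978)^3 − 1 ≈ -0.13985.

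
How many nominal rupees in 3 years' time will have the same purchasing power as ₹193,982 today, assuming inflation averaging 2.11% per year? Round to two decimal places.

Cumulative price-level factor: (1+2.11%)^3 ≈ 1.0646450239.
The nominal amount required is ₹193,982 scaled up by that factor.

₹206,521.97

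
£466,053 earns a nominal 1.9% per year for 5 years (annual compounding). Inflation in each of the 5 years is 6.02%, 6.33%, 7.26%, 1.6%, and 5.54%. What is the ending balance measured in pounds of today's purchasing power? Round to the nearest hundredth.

Nominal value at maturity: £466,053 × (1 + 1.9%)^5 ≈ £512,042.76.
Price-level factor over 5 years: 1.0602 × 1.0633 × 1.0726 × 1.016 × 1.0554 ≈ 1.2965587613.
The maturity value deflated by that factor is the answer in today's purchasing power.

£394,924.45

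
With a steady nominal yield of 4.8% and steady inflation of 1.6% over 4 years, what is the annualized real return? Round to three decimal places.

With constant rates the annual real return is the same each year: (1+4.8%)/(1+1.6%) − 1 = 0.03150.

3.150%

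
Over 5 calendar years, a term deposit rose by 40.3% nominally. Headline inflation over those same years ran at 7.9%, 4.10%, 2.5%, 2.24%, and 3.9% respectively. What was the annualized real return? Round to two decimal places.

2.78%

Cumulative inflation factor: 1.079 × 1.0410 × 1.025 × 1.0224 × 1.039 ≈ 1.22302.
Nominal growth factor: 1.40300. Real growth factor = 1.40300 / 1.22302 ≈ 1.14716.
Annualized: 1.14716^(1/5) − 1 ≈ 0.02784.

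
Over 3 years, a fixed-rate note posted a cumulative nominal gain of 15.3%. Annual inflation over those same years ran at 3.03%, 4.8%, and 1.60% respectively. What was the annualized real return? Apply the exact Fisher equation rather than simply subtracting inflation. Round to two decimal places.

1.67%

Cumulative inflation factor: 1.0303 × 1.048 × 1.0160 ≈ 1.09703.
Nominal growth factor: 1.15300. Real growth factor = 1.15300 / 1.09703 ≈ 1.05102.
Annualized: 1.05102^(1/3) − 1 ≈ 0.01673.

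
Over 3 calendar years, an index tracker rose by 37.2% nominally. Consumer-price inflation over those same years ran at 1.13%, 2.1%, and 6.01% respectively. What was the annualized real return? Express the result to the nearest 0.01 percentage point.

Cumulative inflation factor: 1.0113 × 1.021 × 1.0601 ≈ 1.09459.
Nominal growth factor: 1.37200. Real growth factor = 1.37200 / 1.09459 ≈ 1.25343.
Annualized: 1.25343^(1/3) − 1 ≈ 0.07820.

7.82%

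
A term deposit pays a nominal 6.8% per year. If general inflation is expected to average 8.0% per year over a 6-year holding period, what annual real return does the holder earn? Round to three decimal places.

With constant rates the annual real return is the same each year: (1+6.8%)/(1+8.0%) − 1 = -0.01111.

-1.111%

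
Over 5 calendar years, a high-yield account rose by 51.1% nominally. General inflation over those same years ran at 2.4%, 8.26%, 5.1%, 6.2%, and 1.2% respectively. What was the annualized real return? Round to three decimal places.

3.829%

Cumulative inflation factor: 1.024 × 1.0826 × 1.051 × 1.062 × 1.012 ≈ 1.25221.
Nominal growth factor: 1.51100. Real growth factor = 1.51100 / 1.25221 ≈ 1.20667.
Annualized: 1.20667^(1/5) − 1 ≈ 0.03829.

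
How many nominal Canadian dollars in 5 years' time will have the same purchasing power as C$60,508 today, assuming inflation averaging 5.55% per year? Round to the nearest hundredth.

Cumulative price-level factor: (1+5.55%)^5 ≈ 1.3100600050.
The nominal amount required is C$60,508 scaled up by that factor.

C$79,269.11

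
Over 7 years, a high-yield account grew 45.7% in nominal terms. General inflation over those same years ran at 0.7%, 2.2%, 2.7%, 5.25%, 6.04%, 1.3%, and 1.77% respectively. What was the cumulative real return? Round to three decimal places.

19.809%

Cumulative inflation factor: 1.007 × 1.022 × 1.027 × 1.0525 × 1.0604 × 1.013 × 1.0177 ≈ 1.21611.
Nominal growth factor: 1.45700. Real growth factor = 1.45700 / 1.21611 ≈ 1.19809.
Total real return ≈ 19.8085%.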